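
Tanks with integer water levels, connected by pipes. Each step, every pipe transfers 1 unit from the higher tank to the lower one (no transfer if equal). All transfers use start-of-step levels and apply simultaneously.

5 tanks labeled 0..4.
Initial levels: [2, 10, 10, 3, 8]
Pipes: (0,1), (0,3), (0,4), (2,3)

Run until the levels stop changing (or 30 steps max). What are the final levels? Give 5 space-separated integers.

Step 1: flows [1->0,3->0,4->0,2->3] -> levels [5 9 9 3 7]
Step 2: flows [1->0,0->3,4->0,2->3] -> levels [6 8 8 5 6]
Step 3: flows [1->0,0->3,0=4,2->3] -> levels [6 7 7 7 6]
Step 4: flows [1->0,3->0,0=4,2=3] -> levels [8 6 7 6 6]
Step 5: flows [0->1,0->3,0->4,2->3] -> levels [5 7 6 8 7]
Step 6: flows [1->0,3->0,4->0,3->2] -> levels [8 6 7 6 6]
  -> period-2 cycle: step 6 state = step 4 state; never stabilizes
  -> state at step 30: (30-4) mod 2 = 0, same as step 4 -> [8 6 7 6 6]

Answer: 8 6 7 6 6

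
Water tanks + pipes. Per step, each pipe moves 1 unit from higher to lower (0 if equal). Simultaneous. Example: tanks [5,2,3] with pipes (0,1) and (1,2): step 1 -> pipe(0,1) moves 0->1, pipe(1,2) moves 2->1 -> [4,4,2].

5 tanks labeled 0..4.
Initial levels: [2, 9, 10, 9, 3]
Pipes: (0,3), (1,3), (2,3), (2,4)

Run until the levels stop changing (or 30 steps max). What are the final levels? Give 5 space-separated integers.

Step 1: flows [3->0,1=3,2->3,2->4] -> levels [3 9 8 9 4]
Step 2: flows [3->0,1=3,3->2,2->4] -> levels [4 9 8 7 5]
Step 3: flows [3->0,1->3,2->3,2->4] -> levels [5 8 6 8 6]
Step 4: flows [3->0,1=3,3->2,2=4] -> levels [6 8 7 6 6]
Step 5: flows [0=3,1->3,2->3,2->4] -> levels [6 7 5 8 7]
Step 6: flows [3->0,3->1,3->2,4->2] -> levels [7 8 7 5 6]
Step 7: flows [0->3,1->3,2->3,2->4] -> levels [6 7 5 8 7]
  -> period-2 cycle: step 7 state = step 5 state; never stabilizes
  -> state at step 30: (30-5) mod 2 = 1, same as step 6 -> [7 8 7 5 6]

Answer: 7 8 7 5 6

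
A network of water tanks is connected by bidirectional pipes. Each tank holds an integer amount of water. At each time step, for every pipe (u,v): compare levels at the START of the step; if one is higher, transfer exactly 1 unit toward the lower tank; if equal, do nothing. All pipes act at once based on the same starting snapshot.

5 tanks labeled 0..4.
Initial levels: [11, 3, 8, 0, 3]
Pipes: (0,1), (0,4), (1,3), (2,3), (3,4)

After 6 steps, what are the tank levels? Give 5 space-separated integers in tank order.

Step 1: flows [0->1,0->4,1->3,2->3,4->3] -> levels [9 3 7 3 3]
Step 2: flows [0->1,0->4,1=3,2->3,3=4] -> levels [7 4 6 4 4]
Step 3: flows [0->1,0->4,1=3,2->3,3=4] -> levels [5 5 5 5 5]
Step 4: flows [0=1,0=4,1=3,2=3,3=4] -> levels [5 5 5 5 5]
  -> stable; steps 5..6 unchanged -> [5 5 5 5 5]

Answer: 5 5 5 5 5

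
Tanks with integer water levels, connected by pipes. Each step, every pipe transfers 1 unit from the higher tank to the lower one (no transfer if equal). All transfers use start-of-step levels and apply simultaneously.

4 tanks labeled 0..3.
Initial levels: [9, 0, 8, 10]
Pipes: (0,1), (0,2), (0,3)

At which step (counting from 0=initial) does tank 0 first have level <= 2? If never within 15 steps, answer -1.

Step 1: flows [0->1,0->2,3->0] -> levels [8 1 9 9]
Step 2: flows [0->1,2->0,3->0] -> levels [9 2 8 8]
Step 3: flows [0->1,0->2,0->3] -> levels [6 3 9 9]
Step 4: flows [0->1,2->0,3->0] -> levels [7 4 8 8]
Step 5: flows [0->1,2->0,3->0] -> levels [8 5 7 7]
Step 6: flows [0->1,0->2,0->3] -> levels [5 6 8 8]
Step 7: flows [1->0,2->0,3->0] -> levels [8 5 7 7]
  -> period-2 cycle (repeats step 5); tank 0 never drops to <=2
Tank 0 never reaches <=2 within 15 steps

Answer: -1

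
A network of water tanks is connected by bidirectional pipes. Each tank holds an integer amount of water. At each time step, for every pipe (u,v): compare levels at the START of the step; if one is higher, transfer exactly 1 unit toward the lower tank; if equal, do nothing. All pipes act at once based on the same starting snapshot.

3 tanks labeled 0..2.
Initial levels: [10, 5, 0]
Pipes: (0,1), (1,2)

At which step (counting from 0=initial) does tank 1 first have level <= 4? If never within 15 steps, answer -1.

Step 1: flows [0->1,1->2] -> levels [9 5 1]
Step 2: flows [0->1,1->2] -> levels [8 5 2]
Step 3: flows [0->1,1->2] -> levels [7 5 3]
Step 4: flows [0->1,1->2] -> levels [6 5 4]
Step 5: flows [0->1,1->2] -> levels [5 5 5]
Step 6: flows [0=1,1=2] -> levels [5 5 5]
  -> stable; tank 1 stays at 5 > 4
Tank 1 never reaches <=4 within 15 steps

Answer: -1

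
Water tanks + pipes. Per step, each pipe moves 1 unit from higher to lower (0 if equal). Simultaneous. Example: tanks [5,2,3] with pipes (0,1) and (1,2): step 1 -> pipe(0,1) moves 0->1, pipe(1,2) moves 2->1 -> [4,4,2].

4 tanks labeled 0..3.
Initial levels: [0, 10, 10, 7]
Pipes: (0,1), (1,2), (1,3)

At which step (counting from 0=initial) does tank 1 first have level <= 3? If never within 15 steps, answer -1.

Answer: -1

Derivation:
Step 1: flows [1->0,1=2,1->3] -> levels [1 8 10 8]
Step 2: flows [1->0,2->1,1=3] -> levels [2 8 9 8]
Step 3: flows [1->0,2->1,1=3] -> levels [3 8 8 8]
Step 4: flows [1->0,1=2,1=3] -> levels [4 7 8 8]
Step 5: flows [1->0,2->1,3->1] -> levels [5 8 7 7]
Step 6: flows [1->0,1->2,1->3] -> levels [6 5 8 8]
Step 7: flows [0->1,2->1,3->1] -> levels [5 8 7 7]
  -> period-2 cycle (repeats step 5); tank 1 never drops to <=3
Tank 1 never reaches <=3 within 15 steps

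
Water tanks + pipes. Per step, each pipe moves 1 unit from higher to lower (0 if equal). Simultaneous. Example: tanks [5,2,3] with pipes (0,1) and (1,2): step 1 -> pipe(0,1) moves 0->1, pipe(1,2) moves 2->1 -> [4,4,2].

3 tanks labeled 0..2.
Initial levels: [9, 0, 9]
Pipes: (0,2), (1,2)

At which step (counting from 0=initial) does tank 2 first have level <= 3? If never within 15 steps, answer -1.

Step 1: flows [0=2,2->1] -> levels [9 1 8]
Step 2: flows [0->2,2->1] -> levels [8 2 8]
Step 3: flows [0=2,2->1] -> levels [8 3 7]
Step 4: flows [0->2,2->1] -> levels [7 4 7]
Step 5: flows [0=2,2->1] -> levels [7 5 6]
Step 6: flows [0->2,2->1] -> levels [6 6 6]
Step 7: flows [0=2,1=2] -> levels [6 6 6]
  -> stable; tank 2 stays at 6 > 3
Tank 2 never reaches <=3 within 15 steps

Answer: -1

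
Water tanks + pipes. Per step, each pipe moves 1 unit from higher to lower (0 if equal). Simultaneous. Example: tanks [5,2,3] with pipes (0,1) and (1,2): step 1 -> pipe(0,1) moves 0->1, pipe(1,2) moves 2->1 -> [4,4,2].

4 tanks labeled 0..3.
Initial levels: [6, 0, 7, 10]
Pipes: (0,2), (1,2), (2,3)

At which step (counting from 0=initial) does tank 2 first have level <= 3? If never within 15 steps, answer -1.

Answer: -1

Derivation:
Step 1: flows [2->0,2->1,3->2] -> levels [7 1 6 9]
Step 2: flows [0->2,2->1,3->2] -> levels [6 2 7 8]
Step 3: flows [2->0,2->1,3->2] -> levels [7 3 6 7]
Step 4: flows [0->2,2->1,3->2] -> levels [6 4 7 6]
Step 5: flows [2->0,2->1,2->3] -> levels [7 5 4 7]
Step 6: flows [0->2,1->2,3->2] -> levels [6 4 7 6]
  -> period-2 cycle (repeats step 4); tank 2 never drops to <=3
Tank 2 never reaches <=3 within 15 steps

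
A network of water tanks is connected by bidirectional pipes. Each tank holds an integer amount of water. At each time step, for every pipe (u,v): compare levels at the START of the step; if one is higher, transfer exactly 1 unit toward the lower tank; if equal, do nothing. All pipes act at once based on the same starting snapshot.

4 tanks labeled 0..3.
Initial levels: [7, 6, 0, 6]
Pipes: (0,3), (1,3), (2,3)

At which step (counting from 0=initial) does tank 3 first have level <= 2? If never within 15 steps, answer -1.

Answer: -1

Derivation:
Step 1: flows [0->3,1=3,3->2] -> levels [6 6 1 6]
Step 2: flows [0=3,1=3,3->2] -> levels [6 6 2 5]
Step 3: flows [0->3,1->3,3->2] -> levels [5 5 3 6]
Step 4: flows [3->0,3->1,3->2] -> levels [6 6 4 3]
Step 5: flows [0->3,1->3,2->3] -> levels [5 5 3 6]
  -> period-2 cycle (repeats step 3); tank 3 never drops to <=2
Tank 3 never reaches <=2 within 15 steps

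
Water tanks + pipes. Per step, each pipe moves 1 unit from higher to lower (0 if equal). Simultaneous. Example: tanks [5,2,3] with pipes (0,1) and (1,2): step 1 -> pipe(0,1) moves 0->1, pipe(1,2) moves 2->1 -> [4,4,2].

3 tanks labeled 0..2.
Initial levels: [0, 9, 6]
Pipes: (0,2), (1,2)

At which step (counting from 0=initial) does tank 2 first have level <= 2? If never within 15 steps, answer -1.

Answer: -1

Derivation:
Step 1: flows [2->0,1->2] -> levels [1 8 6]
Step 2: flows [2->0,1->2] -> levels [2 7 6]
Step 3: flows [2->0,1->2] -> levels [3 6 6]
Step 4: flows [2->0,1=2] -> levels [4 6 5]
Step 5: flows [2->0,1->2] -> levels [5 5 5]
Step 6: flows [0=2,1=2] -> levels [5 5 5]
  -> stable; tank 2 stays at 5 > 2
Tank 2 never reaches <=2 within 15 steps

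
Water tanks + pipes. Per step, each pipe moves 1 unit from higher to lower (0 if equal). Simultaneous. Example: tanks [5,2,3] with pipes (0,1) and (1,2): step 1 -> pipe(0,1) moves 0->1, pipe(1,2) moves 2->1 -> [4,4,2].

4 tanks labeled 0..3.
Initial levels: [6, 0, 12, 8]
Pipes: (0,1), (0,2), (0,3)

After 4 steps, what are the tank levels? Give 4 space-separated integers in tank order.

Step 1: flows [0->1,2->0,3->0] -> levels [7 1 11 7]
Step 2: flows [0->1,2->0,0=3] -> levels [7 2 10 7]
Step 3: flows [0->1,2->0,0=3] -> levels [7 3 9 7]
Step 4: flows [0->1,2->0,0=3] -> levels [7 4 8 7]

Answer: 7 4 8 7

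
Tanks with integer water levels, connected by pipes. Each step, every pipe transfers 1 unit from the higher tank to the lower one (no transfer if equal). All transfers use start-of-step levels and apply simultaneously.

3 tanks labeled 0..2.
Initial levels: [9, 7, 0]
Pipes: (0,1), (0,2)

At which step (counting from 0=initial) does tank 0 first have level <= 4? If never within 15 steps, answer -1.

Step 1: flows [0->1,0->2] -> levels [7 8 1]
Step 2: flows [1->0,0->2] -> levels [7 7 2]
Step 3: flows [0=1,0->2] -> levels [6 7 3]
Step 4: flows [1->0,0->2] -> levels [6 6 4]
Step 5: flows [0=1,0->2] -> levels [5 6 5]
Step 6: flows [1->0,0=2] -> levels [6 5 5]
Step 7: flows [0->1,0->2] -> levels [4 6 6]
Tank 0 first reaches <=4 at step 7

Answer: 7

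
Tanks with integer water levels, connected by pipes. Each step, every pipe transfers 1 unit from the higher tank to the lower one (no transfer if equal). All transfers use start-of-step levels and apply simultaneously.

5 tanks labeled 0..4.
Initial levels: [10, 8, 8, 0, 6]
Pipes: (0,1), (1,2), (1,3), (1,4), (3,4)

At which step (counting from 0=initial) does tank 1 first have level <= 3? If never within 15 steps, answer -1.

Step 1: flows [0->1,1=2,1->3,1->4,4->3] -> levels [9 7 8 2 6]
Step 2: flows [0->1,2->1,1->3,1->4,4->3] -> levels [8 7 7 4 6]
Step 3: flows [0->1,1=2,1->3,1->4,4->3] -> levels [7 6 7 6 6]
Step 4: flows [0->1,2->1,1=3,1=4,3=4] -> levels [6 8 6 6 6]
Step 5: flows [1->0,1->2,1->3,1->4,3=4] -> levels [7 4 7 7 7]
Step 6: flows [0->1,2->1,3->1,4->1,3=4] -> levels [6 8 6 6 6]
  -> period-2 cycle (repeats step 4); tank 1 never drops to <=3
Tank 1 never reaches <=3 within 15 steps

Answer: -1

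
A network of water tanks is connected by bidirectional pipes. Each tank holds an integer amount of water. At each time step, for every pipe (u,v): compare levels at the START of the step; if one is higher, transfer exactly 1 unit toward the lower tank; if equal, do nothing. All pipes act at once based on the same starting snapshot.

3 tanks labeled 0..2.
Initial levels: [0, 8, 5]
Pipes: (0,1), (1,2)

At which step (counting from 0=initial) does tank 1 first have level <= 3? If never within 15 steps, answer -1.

Answer: 6

Derivation:
Step 1: flows [1->0,1->2] -> levels [1 6 6]
Step 2: flows [1->0,1=2] -> levels [2 5 6]
Step 3: flows [1->0,2->1] -> levels [3 5 5]
Step 4: flows [1->0,1=2] -> levels [4 4 5]
Step 5: flows [0=1,2->1] -> levels [4 5 4]
Step 6: flows [1->0,1->2] -> levels [5 3 5]
Tank 1 first reaches <=3 at step 6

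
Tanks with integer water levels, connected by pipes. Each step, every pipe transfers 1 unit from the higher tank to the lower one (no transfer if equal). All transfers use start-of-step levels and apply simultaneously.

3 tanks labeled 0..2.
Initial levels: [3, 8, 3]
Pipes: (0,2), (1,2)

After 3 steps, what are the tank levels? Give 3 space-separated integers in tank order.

Step 1: flows [0=2,1->2] -> levels [3 7 4]
Step 2: flows [2->0,1->2] -> levels [4 6 4]
Step 3: flows [0=2,1->2] -> levels [4 5 5]

Answer: 4 5 5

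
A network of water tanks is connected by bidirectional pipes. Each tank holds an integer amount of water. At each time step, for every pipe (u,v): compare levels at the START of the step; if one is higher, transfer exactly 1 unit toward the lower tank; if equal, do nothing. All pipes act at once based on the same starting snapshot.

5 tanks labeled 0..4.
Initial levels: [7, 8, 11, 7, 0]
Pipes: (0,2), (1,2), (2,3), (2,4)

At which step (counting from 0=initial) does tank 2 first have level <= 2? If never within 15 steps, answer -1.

Step 1: flows [2->0,2->1,2->3,2->4] -> levels [8 9 7 8 1]
Step 2: flows [0->2,1->2,3->2,2->4] -> levels [7 8 9 7 2]
Step 3: flows [2->0,2->1,2->3,2->4] -> levels [8 9 5 8 3]
Step 4: flows [0->2,1->2,3->2,2->4] -> levels [7 8 7 7 4]
Step 5: flows [0=2,1->2,2=3,2->4] -> levels [7 7 7 7 5]
Step 6: flows [0=2,1=2,2=3,2->4] -> levels [7 7 6 7 6]
Step 7: flows [0->2,1->2,3->2,2=4] -> levels [6 6 9 6 6]
Step 8: flows [2->0,2->1,2->3,2->4] -> levels [7 7 5 7 7]
Step 9: flows [0->2,1->2,3->2,4->2] -> levels [6 6 9 6 6]
  -> period-2 cycle (repeats step 7); tank 2 never drops to <=2
Tank 2 never reaches <=2 within 15 steps

Answer: -1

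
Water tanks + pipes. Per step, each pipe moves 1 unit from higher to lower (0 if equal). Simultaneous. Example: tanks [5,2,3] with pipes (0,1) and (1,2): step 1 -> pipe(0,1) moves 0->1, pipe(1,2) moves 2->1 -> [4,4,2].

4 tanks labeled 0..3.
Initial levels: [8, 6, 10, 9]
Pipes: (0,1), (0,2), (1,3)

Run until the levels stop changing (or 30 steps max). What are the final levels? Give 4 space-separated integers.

Answer: 9 7 8 9

Derivation:
Step 1: flows [0->1,2->0,3->1] -> levels [8 8 9 8]
Step 2: flows [0=1,2->0,1=3] -> levels [9 8 8 8]
Step 3: flows [0->1,0->2,1=3] -> levels [7 9 9 8]
Step 4: flows [1->0,2->0,1->3] -> levels [9 7 8 9]
Step 5: flows [0->1,0->2,3->1] -> levels [7 9 9 8]
  -> period-2 cycle: step 5 state = step 3 state; never stabilizes
  -> state at step 30: (30-3) mod 2 = 1, same as step 4 -> [9 7 8 9]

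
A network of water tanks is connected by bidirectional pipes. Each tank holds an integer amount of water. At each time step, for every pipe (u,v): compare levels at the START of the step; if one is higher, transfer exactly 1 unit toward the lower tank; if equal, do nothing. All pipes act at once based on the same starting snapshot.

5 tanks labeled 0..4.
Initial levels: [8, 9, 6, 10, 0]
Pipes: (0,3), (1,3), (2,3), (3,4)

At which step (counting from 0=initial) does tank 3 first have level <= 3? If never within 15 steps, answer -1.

Step 1: flows [3->0,3->1,3->2,3->4] -> levels [9 10 7 6 1]
Step 2: flows [0->3,1->3,2->3,3->4] -> levels [8 9 6 8 2]
Step 3: flows [0=3,1->3,3->2,3->4] -> levels [8 8 7 7 3]
Step 4: flows [0->3,1->3,2=3,3->4] -> levels [7 7 7 8 4]
Step 5: flows [3->0,3->1,3->2,3->4] -> levels [8 8 8 4 5]
Step 6: flows [0->3,1->3,2->3,4->3] -> levels [7 7 7 8 4]
  -> period-2 cycle (repeats step 4); tank 3 never drops to <=3
Tank 3 never reaches <=3 within 15 steps

Answer: -1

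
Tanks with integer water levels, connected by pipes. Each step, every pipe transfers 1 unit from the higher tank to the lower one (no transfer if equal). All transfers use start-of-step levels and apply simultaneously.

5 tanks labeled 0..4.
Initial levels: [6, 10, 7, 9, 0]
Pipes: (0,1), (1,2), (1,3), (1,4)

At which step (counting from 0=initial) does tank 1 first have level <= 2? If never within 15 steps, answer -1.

Step 1: flows [1->0,1->2,1->3,1->4] -> levels [7 6 8 10 1]
Step 2: flows [0->1,2->1,3->1,1->4] -> levels [6 8 7 9 2]
Step 3: flows [1->0,1->2,3->1,1->4] -> levels [7 6 8 8 3]
Step 4: flows [0->1,2->1,3->1,1->4] -> levels [6 8 7 7 4]
Step 5: flows [1->0,1->2,1->3,1->4] -> levels [7 4 8 8 5]
Step 6: flows [0->1,2->1,3->1,4->1] -> levels [6 8 7 7 4]
  -> period-2 cycle (repeats step 4); tank 1 never drops to <=2
Tank 1 never reaches <=2 within 15 steps

Answer: -1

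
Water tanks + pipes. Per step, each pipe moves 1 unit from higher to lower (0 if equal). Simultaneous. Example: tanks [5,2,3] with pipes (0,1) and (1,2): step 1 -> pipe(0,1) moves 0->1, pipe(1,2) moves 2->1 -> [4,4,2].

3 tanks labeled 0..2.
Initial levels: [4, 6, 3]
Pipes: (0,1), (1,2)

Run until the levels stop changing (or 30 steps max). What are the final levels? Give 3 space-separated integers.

Answer: 4 5 4

Derivation:
Step 1: flows [1->0,1->2] -> levels [5 4 4]
Step 2: flows [0->1,1=2] -> levels [4 5 4]
Step 3: flows [1->0,1->2] -> levels [5 3 5]
Step 4: flows [0->1,2->1] -> levels [4 5 4]
  -> period-2 cycle: step 4 state = step 2 state; never stabilizes
  -> state at step 30: (30-2) mod 2 = 0, same as step 2 -> [4 5 4]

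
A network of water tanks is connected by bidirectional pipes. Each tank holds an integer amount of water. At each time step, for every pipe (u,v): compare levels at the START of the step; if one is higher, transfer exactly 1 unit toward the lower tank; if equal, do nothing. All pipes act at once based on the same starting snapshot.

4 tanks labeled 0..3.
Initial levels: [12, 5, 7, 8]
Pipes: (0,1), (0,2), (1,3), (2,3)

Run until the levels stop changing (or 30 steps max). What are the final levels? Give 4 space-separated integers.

Answer: 8 7 9 8

Derivation:
Step 1: flows [0->1,0->2,3->1,3->2] -> levels [10 7 9 6]
Step 2: flows [0->1,0->2,1->3,2->3] -> levels [8 7 9 8]
Step 3: flows [0->1,2->0,3->1,2->3] -> levels [8 9 7 8]
Step 4: flows [1->0,0->2,1->3,3->2] -> levels [8 7 9 8]
  -> period-2 cycle: step 4 state = step 2 state; never stabilizes
  -> state at step 30: (30-2) mod 2 = 0, same as step 2 -> [8 7 9 8]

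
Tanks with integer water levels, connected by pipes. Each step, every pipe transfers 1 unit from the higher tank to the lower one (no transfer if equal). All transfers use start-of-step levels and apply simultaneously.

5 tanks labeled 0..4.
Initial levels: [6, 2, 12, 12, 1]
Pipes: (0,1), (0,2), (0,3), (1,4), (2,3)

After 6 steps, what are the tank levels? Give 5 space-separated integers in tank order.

Step 1: flows [0->1,2->0,3->0,1->4,2=3] -> levels [7 2 11 11 2]
Step 2: flows [0->1,2->0,3->0,1=4,2=3] -> levels [8 3 10 10 2]
Step 3: flows [0->1,2->0,3->0,1->4,2=3] -> levels [9 3 9 9 3]
Step 4: flows [0->1,0=2,0=3,1=4,2=3] -> levels [8 4 9 9 3]
Step 5: flows [0->1,2->0,3->0,1->4,2=3] -> levels [9 4 8 8 4]
Step 6: flows [0->1,0->2,0->3,1=4,2=3] -> levels [6 5 9 9 4]

Answer: 6 5 9 9 4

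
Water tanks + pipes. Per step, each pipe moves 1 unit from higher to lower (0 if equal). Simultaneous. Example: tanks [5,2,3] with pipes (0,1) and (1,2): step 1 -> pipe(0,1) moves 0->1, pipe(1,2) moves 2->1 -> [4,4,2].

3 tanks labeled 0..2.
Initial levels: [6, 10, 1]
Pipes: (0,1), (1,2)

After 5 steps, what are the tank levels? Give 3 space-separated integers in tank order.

Step 1: flows [1->0,1->2] -> levels [7 8 2]
Step 2: flows [1->0,1->2] -> levels [8 6 3]
Step 3: flows [0->1,1->2] -> levels [7 6 4]
Step 4: flows [0->1,1->2] -> levels [6 6 5]
Step 5: flows [0=1,1->2] -> levels [6 5 6]

Answer: 6 5 6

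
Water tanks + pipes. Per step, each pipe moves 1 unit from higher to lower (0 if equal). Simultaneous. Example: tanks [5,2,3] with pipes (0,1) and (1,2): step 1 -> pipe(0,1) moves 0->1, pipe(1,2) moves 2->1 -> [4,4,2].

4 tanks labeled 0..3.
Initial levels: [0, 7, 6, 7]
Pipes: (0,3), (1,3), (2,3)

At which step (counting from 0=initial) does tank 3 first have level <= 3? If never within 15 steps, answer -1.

Step 1: flows [3->0,1=3,3->2] -> levels [1 7 7 5]
Step 2: flows [3->0,1->3,2->3] -> levels [2 6 6 6]
Step 3: flows [3->0,1=3,2=3] -> levels [3 6 6 5]
Step 4: flows [3->0,1->3,2->3] -> levels [4 5 5 6]
Step 5: flows [3->0,3->1,3->2] -> levels [5 6 6 3]
Tank 3 first reaches <=3 at step 5

Answer: 5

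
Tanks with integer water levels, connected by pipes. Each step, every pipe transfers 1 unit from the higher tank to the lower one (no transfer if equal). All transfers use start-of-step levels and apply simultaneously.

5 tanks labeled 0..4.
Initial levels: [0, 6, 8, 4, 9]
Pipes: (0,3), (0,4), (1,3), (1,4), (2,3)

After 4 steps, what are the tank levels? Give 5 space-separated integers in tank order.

Answer: 4 5 5 7 6

Derivation:
Step 1: flows [3->0,4->0,1->3,4->1,2->3] -> levels [2 6 7 5 7]
Step 2: flows [3->0,4->0,1->3,4->1,2->3] -> levels [4 6 6 6 5]
Step 3: flows [3->0,4->0,1=3,1->4,2=3] -> levels [6 5 6 5 5]
Step 4: flows [0->3,0->4,1=3,1=4,2->3] -> levels [4 5 5 7 6]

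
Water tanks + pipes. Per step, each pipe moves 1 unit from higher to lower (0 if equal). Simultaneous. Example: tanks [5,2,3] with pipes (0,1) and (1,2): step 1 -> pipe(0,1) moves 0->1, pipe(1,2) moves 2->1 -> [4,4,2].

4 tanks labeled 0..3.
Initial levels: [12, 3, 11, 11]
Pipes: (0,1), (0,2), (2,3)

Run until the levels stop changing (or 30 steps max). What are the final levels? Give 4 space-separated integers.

Answer: 10 9 8 10

Derivation:
Step 1: flows [0->1,0->2,2=3] -> levels [10 4 12 11]
Step 2: flows [0->1,2->0,2->3] -> levels [10 5 10 12]
Step 3: flows [0->1,0=2,3->2] -> levels [9 6 11 11]
Step 4: flows [0->1,2->0,2=3] -> levels [9 7 10 11]
Step 5: flows [0->1,2->0,3->2] -> levels [9 8 10 10]
Step 6: flows [0->1,2->0,2=3] -> levels [9 9 9 10]
Step 7: flows [0=1,0=2,3->2] -> levels [9 9 10 9]
Step 8: flows [0=1,2->0,2->3] -> levels [10 9 8 10]
Step 9: flows [0->1,0->2,3->2] -> levels [8 10 10 9]
Step 10: flows [1->0,2->0,2->3] -> levels [10 9 8 10]
  -> period-2 cycle: step 10 state = step 8 state; never stabilizes
  -> state at step 30: (30-8) mod 2 = 0, same as step 8 -> [10 9 8 10]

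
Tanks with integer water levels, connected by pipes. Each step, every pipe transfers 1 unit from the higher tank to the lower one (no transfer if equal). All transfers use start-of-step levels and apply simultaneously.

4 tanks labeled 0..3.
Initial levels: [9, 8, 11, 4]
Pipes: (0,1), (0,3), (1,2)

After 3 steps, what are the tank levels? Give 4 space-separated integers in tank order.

Answer: 7 9 9 7

Derivation:
Step 1: flows [0->1,0->3,2->1] -> levels [7 10 10 5]
Step 2: flows [1->0,0->3,1=2] -> levels [7 9 10 6]
Step 3: flows [1->0,0->3,2->1] -> levels [7 9 9 7]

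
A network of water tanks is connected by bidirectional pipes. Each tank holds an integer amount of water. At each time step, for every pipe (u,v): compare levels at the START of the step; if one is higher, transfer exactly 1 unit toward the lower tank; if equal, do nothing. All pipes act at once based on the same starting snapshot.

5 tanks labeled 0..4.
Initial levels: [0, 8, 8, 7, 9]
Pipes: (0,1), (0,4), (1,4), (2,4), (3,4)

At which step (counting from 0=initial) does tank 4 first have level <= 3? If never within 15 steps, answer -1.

Answer: -1

Derivation:
Step 1: flows [1->0,4->0,4->1,4->2,4->3] -> levels [2 8 9 8 5]
Step 2: flows [1->0,4->0,1->4,2->4,3->4] -> levels [4 6 8 7 7]
Step 3: flows [1->0,4->0,4->1,2->4,3=4] -> levels [6 6 7 7 6]
Step 4: flows [0=1,0=4,1=4,2->4,3->4] -> levels [6 6 6 6 8]
Step 5: flows [0=1,4->0,4->1,4->2,4->3] -> levels [7 7 7 7 4]
Step 6: flows [0=1,0->4,1->4,2->4,3->4] -> levels [6 6 6 6 8]
  -> period-2 cycle (repeats step 4); tank 4 never drops to <=3
Tank 4 never reaches <=3 within 15 steps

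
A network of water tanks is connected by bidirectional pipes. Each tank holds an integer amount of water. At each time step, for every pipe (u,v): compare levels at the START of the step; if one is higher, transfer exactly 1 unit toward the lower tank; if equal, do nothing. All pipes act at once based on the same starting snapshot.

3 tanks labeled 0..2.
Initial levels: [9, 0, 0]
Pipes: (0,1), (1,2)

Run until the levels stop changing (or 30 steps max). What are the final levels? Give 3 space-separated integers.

Step 1: flows [0->1,1=2] -> levels [8 1 0]
Step 2: flows [0->1,1->2] -> levels [7 1 1]
Step 3: flows [0->1,1=2] -> levels [6 2 1]
Step 4: flows [0->1,1->2] -> levels [5 2 2]
Step 5: flows [0->1,1=2] -> levels [4 3 2]
Step 6: flows [0->1,1->2] -> levels [3 3 3]
Step 7: flows [0=1,1=2] -> levels [3 3 3]
  -> stable (no change)

Answer: 3 3 3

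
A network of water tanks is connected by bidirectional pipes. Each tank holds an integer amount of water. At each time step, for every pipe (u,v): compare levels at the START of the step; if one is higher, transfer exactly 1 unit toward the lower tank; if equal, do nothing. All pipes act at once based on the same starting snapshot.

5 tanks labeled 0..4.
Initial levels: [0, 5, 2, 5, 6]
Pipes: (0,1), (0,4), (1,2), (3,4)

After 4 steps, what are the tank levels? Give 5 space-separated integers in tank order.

Step 1: flows [1->0,4->0,1->2,4->3] -> levels [2 3 3 6 4]
Step 2: flows [1->0,4->0,1=2,3->4] -> levels [4 2 3 5 4]
Step 3: flows [0->1,0=4,2->1,3->4] -> levels [3 4 2 4 5]
Step 4: flows [1->0,4->0,1->2,4->3] -> levels [5 2 3 5 3]

Answer: 5 2 3 5 3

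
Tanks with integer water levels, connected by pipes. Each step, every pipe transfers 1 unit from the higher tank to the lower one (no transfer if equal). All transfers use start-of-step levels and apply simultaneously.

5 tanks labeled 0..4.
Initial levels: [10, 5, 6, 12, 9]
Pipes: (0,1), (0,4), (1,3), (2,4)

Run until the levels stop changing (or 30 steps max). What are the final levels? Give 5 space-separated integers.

Answer: 10 8 8 9 7

Derivation:
Step 1: flows [0->1,0->4,3->1,4->2] -> levels [8 7 7 11 9]
Step 2: flows [0->1,4->0,3->1,4->2] -> levels [8 9 8 10 7]
Step 3: flows [1->0,0->4,3->1,2->4] -> levels [8 9 7 9 9]
Step 4: flows [1->0,4->0,1=3,4->2] -> levels [10 8 8 9 7]
Step 5: flows [0->1,0->4,3->1,2->4] -> levels [8 10 7 8 9]
Step 6: flows [1->0,4->0,1->3,4->2] -> levels [10 8 8 9 7]
  -> period-2 cycle: step 6 state = step 4 state; never stabilizes
  -> state at step 30: (30-4) mod 2 = 0, same as step 4 -> [10 8 8 9 7]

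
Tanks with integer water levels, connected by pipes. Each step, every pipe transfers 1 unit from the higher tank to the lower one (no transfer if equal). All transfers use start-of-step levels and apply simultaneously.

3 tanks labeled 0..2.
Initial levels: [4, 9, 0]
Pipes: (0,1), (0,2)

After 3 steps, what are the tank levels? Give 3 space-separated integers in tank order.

Step 1: flows [1->0,0->2] -> levels [4 8 1]
Step 2: flows [1->0,0->2] -> levels [4 7 2]
Step 3: flows [1->0,0->2] -> levels [4 6 3]

Answer: 4 6 3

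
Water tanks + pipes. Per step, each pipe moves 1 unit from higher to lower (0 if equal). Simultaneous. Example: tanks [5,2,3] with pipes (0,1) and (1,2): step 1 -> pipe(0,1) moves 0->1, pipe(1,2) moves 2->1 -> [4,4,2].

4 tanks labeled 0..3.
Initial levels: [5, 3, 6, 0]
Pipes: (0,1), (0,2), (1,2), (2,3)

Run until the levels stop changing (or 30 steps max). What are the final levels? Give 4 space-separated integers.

Answer: 3 3 5 3

Derivation:
Step 1: flows [0->1,2->0,2->1,2->3] -> levels [5 5 3 1]
Step 2: flows [0=1,0->2,1->2,2->3] -> levels [4 4 4 2]
Step 3: flows [0=1,0=2,1=2,2->3] -> levels [4 4 3 3]
Step 4: flows [0=1,0->2,1->2,2=3] -> levels [3 3 5 3]
Step 5: flows [0=1,2->0,2->1,2->3] -> levels [4 4 2 4]
Step 6: flows [0=1,0->2,1->2,3->2] -> levels [3 3 5 3]
  -> period-2 cycle: step 6 state = step 4 state; never stabilizes
  -> state at step 30: (30-4) mod 2 = 0, same as step 4 -> [3 3 5 3]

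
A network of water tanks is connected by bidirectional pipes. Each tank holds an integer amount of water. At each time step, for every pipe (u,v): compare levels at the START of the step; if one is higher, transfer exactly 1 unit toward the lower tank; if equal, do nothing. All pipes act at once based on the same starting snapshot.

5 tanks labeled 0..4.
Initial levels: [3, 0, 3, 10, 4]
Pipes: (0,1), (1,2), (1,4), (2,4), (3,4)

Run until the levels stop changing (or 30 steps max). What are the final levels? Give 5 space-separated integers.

Answer: 4 2 4 4 6

Derivation:
Step 1: flows [0->1,2->1,4->1,4->2,3->4] -> levels [2 3 3 9 3]
Step 2: flows [1->0,1=2,1=4,2=4,3->4] -> levels [3 2 3 8 4]
Step 3: flows [0->1,2->1,4->1,4->2,3->4] -> levels [2 5 3 7 3]
Step 4: flows [1->0,1->2,1->4,2=4,3->4] -> levels [3 2 4 6 5]
Step 5: flows [0->1,2->1,4->1,4->2,3->4] -> levels [2 5 4 5 4]
Step 6: flows [1->0,1->2,1->4,2=4,3->4] -> levels [3 2 5 4 6]
Step 7: flows [0->1,2->1,4->1,4->2,4->3] -> levels [2 5 5 5 3]
Step 8: flows [1->0,1=2,1->4,2->4,3->4] -> levels [3 3 4 4 6]
Step 9: flows [0=1,2->1,4->1,4->2,4->3] -> levels [3 5 4 5 3]
Step 10: flows [1->0,1->2,1->4,2->4,3->4] -> levels [4 2 4 4 6]
Step 11: flows [0->1,2->1,4->1,4->2,4->3] -> levels [3 5 4 5 3]
  -> period-2 cycle: step 11 state = step 9 state; never stabilizes
  -> state at step 30: (30-9) mod 2 = 1, same as step 10 -> [4 2 4 4 6]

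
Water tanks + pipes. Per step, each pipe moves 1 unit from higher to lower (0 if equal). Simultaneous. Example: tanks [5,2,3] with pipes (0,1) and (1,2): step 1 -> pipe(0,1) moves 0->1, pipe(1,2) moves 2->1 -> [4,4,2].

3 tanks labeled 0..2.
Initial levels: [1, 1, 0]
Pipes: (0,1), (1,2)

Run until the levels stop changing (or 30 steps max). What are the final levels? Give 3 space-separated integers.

Step 1: flows [0=1,1->2] -> levels [1 0 1]
Step 2: flows [0->1,2->1] -> levels [0 2 0]
Step 3: flows [1->0,1->2] -> levels [1 0 1]
  -> period-2 cycle: step 3 state = step 1 state; never stabilizes
  -> state at step 30: (30-1) mod 2 = 1, same as step 2 -> [0 2 0]

Answer: 0 2 0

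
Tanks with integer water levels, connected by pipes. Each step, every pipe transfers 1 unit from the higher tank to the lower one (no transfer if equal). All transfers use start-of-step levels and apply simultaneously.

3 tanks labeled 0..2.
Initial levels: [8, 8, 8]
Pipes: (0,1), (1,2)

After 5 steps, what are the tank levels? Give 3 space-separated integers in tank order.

Answer: 8 8 8

Derivation:
Step 1: flows [0=1,1=2] -> levels [8 8 8]
  -> stable; steps 2..5 unchanged -> [8 8 8]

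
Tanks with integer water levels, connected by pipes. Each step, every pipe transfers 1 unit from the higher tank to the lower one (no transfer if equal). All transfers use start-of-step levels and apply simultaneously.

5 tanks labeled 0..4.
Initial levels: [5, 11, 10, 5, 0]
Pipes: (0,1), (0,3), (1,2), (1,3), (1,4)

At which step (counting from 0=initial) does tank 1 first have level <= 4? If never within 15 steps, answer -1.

Step 1: flows [1->0,0=3,1->2,1->3,1->4] -> levels [6 7 11 6 1]
Step 2: flows [1->0,0=3,2->1,1->3,1->4] -> levels [7 5 10 7 2]
Step 3: flows [0->1,0=3,2->1,3->1,1->4] -> levels [6 7 9 6 3]
Step 4: flows [1->0,0=3,2->1,1->3,1->4] -> levels [7 5 8 7 4]
Step 5: flows [0->1,0=3,2->1,3->1,1->4] -> levels [6 7 7 6 5]
Step 6: flows [1->0,0=3,1=2,1->3,1->4] -> levels [7 4 7 7 6]
Tank 1 first reaches <=4 at step 6

Answer: 6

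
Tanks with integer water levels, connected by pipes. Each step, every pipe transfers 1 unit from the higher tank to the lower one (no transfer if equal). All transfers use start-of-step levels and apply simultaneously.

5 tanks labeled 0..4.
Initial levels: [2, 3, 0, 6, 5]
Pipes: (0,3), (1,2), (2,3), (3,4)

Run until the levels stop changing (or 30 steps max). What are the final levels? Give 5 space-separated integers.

Step 1: flows [3->0,1->2,3->2,3->4] -> levels [3 2 2 3 6]
Step 2: flows [0=3,1=2,3->2,4->3] -> levels [3 2 3 3 5]
Step 3: flows [0=3,2->1,2=3,4->3] -> levels [3 3 2 4 4]
Step 4: flows [3->0,1->2,3->2,3=4] -> levels [4 2 4 2 4]
Step 5: flows [0->3,2->1,2->3,4->3] -> levels [3 3 2 5 3]
Step 6: flows [3->0,1->2,3->2,3->4] -> levels [4 2 4 2 4]
  -> period-2 cycle: step 6 state = step 4 state; never stabilizes
  -> state at step 30: (30-4) mod 2 = 0, same as step 4 -> [4 2 4 2 4]

Answer: 4 2 4 2 4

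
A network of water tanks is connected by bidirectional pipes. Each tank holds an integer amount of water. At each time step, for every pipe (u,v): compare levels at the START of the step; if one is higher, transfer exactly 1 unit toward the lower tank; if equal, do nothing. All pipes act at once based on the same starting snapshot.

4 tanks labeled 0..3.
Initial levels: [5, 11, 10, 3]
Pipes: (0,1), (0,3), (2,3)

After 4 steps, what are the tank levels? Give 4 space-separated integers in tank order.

Step 1: flows [1->0,0->3,2->3] -> levels [5 10 9 5]
Step 2: flows [1->0,0=3,2->3] -> levels [6 9 8 6]
Step 3: flows [1->0,0=3,2->3] -> levels [7 8 7 7]
Step 4: flows [1->0,0=3,2=3] -> levels [8 7 7 7]

Answer: 8 7 7 7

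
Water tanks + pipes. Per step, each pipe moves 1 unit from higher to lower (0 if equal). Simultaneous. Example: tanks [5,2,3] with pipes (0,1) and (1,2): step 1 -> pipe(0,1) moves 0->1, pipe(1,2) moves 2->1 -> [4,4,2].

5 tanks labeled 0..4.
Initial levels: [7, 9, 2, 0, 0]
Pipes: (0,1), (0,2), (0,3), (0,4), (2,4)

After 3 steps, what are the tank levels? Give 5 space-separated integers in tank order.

Answer: 3 6 3 3 3

Derivation:
Step 1: flows [1->0,0->2,0->3,0->4,2->4] -> levels [5 8 2 1 2]
Step 2: flows [1->0,0->2,0->3,0->4,2=4] -> levels [3 7 3 2 3]
Step 3: flows [1->0,0=2,0->3,0=4,2=4] -> levels [3 6 3 3 3]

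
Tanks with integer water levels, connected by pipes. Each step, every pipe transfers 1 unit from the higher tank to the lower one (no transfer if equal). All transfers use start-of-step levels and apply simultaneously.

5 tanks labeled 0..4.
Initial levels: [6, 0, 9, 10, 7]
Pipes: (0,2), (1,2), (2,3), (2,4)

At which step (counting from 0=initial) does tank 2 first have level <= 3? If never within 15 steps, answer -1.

Step 1: flows [2->0,2->1,3->2,2->4] -> levels [7 1 7 9 8]
Step 2: flows [0=2,2->1,3->2,4->2] -> levels [7 2 8 8 7]
Step 3: flows [2->0,2->1,2=3,2->4] -> levels [8 3 5 8 8]
Step 4: flows [0->2,2->1,3->2,4->2] -> levels [7 4 7 7 7]
Step 5: flows [0=2,2->1,2=3,2=4] -> levels [7 5 6 7 7]
Step 6: flows [0->2,2->1,3->2,4->2] -> levels [6 6 8 6 6]
Step 7: flows [2->0,2->1,2->3,2->4] -> levels [7 7 4 7 7]
Step 8: flows [0->2,1->2,3->2,4->2] -> levels [6 6 8 6 6]
  -> period-2 cycle (repeats step 6); tank 2 never drops to <=3
Tank 2 never reaches <=3 within 15 steps

Answer: -1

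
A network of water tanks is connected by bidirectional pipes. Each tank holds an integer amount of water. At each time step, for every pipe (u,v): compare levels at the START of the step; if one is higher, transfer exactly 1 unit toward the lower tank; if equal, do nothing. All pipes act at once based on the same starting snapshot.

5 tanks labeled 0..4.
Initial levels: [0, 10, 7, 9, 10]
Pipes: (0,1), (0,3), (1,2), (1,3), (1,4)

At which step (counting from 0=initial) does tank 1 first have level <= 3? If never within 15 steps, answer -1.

Answer: -1

Derivation:
Step 1: flows [1->0,3->0,1->2,1->3,1=4] -> levels [2 7 8 9 10]
Step 2: flows [1->0,3->0,2->1,3->1,4->1] -> levels [4 9 7 7 9]
Step 3: flows [1->0,3->0,1->2,1->3,1=4] -> levels [6 6 8 7 9]
Step 4: flows [0=1,3->0,2->1,3->1,4->1] -> levels [7 9 7 5 8]
Step 5: flows [1->0,0->3,1->2,1->3,1->4] -> levels [7 5 8 7 9]
Step 6: flows [0->1,0=3,2->1,3->1,4->1] -> levels [6 9 7 6 8]
Step 7: flows [1->0,0=3,1->2,1->3,1->4] -> levels [7 5 8 7 9]
  -> period-2 cycle (repeats step 5); tank 1 never drops to <=3
Tank 1 never reaches <=3 within 15 steps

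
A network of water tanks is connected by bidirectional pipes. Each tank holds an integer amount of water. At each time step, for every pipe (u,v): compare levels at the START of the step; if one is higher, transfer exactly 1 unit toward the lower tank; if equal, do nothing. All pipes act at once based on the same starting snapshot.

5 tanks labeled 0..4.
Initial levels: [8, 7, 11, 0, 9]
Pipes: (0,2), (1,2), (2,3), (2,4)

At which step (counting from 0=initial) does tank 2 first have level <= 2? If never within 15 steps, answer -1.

Answer: -1

Derivation:
Step 1: flows [2->0,2->1,2->3,2->4] -> levels [9 8 7 1 10]
Step 2: flows [0->2,1->2,2->3,4->2] -> levels [8 7 9 2 9]
Step 3: flows [2->0,2->1,2->3,2=4] -> levels [9 8 6 3 9]
Step 4: flows [0->2,1->2,2->3,4->2] -> levels [8 7 8 4 8]
Step 5: flows [0=2,2->1,2->3,2=4] -> levels [8 8 6 5 8]
Step 6: flows [0->2,1->2,2->3,4->2] -> levels [7 7 8 6 7]
Step 7: flows [2->0,2->1,2->3,2->4] -> levels [8 8 4 7 8]
Step 8: flows [0->2,1->2,3->2,4->2] -> levels [7 7 8 6 7]
  -> period-2 cycle (repeats step 6); tank 2 never drops to <=2
Tank 2 never reaches <=2 within 15 steps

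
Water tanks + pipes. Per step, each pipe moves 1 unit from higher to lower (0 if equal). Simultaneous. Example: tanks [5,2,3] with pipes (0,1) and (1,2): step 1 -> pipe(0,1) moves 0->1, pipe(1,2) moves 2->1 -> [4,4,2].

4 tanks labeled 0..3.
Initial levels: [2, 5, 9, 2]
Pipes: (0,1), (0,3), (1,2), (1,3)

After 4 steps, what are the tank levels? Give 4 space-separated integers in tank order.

Step 1: flows [1->0,0=3,2->1,1->3] -> levels [3 4 8 3]
Step 2: flows [1->0,0=3,2->1,1->3] -> levels [4 3 7 4]
Step 3: flows [0->1,0=3,2->1,3->1] -> levels [3 6 6 3]
Step 4: flows [1->0,0=3,1=2,1->3] -> levels [4 4 6 4]

Answer: 4 4 6 4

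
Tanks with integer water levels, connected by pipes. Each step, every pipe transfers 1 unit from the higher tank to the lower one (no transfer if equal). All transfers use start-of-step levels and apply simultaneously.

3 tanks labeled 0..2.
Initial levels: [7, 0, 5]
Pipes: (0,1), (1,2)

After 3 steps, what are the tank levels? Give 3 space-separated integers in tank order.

Answer: 4 4 4

Derivation:
Step 1: flows [0->1,2->1] -> levels [6 2 4]
Step 2: flows [0->1,2->1] -> levels [5 4 3]
Step 3: flows [0->1,1->2] -> levels [4 4 4]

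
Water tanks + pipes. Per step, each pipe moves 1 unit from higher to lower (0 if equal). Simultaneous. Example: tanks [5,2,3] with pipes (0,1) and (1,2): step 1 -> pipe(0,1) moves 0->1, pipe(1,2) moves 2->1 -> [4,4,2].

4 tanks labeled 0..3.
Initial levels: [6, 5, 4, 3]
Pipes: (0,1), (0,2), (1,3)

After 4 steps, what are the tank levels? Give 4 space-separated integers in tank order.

Step 1: flows [0->1,0->2,1->3] -> levels [4 5 5 4]
Step 2: flows [1->0,2->0,1->3] -> levels [6 3 4 5]
Step 3: flows [0->1,0->2,3->1] -> levels [4 5 5 4]
  -> period-2 cycle: step 3 state = step 1 state
  -> state at step 4: (4-1) mod 2 = 1, same as step 2 -> [6 3 4 5]

Answer: 6 3 4 5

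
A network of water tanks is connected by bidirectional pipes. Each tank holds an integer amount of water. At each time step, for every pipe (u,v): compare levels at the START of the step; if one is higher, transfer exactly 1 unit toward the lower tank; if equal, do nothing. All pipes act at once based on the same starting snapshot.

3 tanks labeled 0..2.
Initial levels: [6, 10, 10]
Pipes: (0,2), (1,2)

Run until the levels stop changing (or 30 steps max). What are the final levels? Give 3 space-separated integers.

Step 1: flows [2->0,1=2] -> levels [7 10 9]
Step 2: flows [2->0,1->2] -> levels [8 9 9]
Step 3: flows [2->0,1=2] -> levels [9 9 8]
Step 4: flows [0->2,1->2] -> levels [8 8 10]
Step 5: flows [2->0,2->1] -> levels [9 9 8]
  -> period-2 cycle: step 5 state = step 3 state; never stabilizes
  -> state at step 30: (30-3) mod 2 = 1, same as step 4 -> [8 8 10]

Answer: 8 8 10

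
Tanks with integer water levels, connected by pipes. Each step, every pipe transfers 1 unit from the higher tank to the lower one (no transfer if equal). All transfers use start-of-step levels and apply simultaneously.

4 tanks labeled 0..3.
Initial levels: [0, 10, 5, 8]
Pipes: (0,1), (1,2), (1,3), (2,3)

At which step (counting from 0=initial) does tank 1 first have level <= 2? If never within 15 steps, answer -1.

Answer: -1

Derivation:
Step 1: flows [1->0,1->2,1->3,3->2] -> levels [1 7 7 8]
Step 2: flows [1->0,1=2,3->1,3->2] -> levels [2 7 8 6]
Step 3: flows [1->0,2->1,1->3,2->3] -> levels [3 6 6 8]
Step 4: flows [1->0,1=2,3->1,3->2] -> levels [4 6 7 6]
Step 5: flows [1->0,2->1,1=3,2->3] -> levels [5 6 5 7]
Step 6: flows [1->0,1->2,3->1,3->2] -> levels [6 5 7 5]
Step 7: flows [0->1,2->1,1=3,2->3] -> levels [5 7 5 6]
Step 8: flows [1->0,1->2,1->3,3->2] -> levels [6 4 7 6]
Step 9: flows [0->1,2->1,3->1,2->3] -> levels [5 7 5 6]
  -> period-2 cycle (repeats step 7); tank 1 never drops to <=2
Tank 1 never reaches <=2 within 15 steps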